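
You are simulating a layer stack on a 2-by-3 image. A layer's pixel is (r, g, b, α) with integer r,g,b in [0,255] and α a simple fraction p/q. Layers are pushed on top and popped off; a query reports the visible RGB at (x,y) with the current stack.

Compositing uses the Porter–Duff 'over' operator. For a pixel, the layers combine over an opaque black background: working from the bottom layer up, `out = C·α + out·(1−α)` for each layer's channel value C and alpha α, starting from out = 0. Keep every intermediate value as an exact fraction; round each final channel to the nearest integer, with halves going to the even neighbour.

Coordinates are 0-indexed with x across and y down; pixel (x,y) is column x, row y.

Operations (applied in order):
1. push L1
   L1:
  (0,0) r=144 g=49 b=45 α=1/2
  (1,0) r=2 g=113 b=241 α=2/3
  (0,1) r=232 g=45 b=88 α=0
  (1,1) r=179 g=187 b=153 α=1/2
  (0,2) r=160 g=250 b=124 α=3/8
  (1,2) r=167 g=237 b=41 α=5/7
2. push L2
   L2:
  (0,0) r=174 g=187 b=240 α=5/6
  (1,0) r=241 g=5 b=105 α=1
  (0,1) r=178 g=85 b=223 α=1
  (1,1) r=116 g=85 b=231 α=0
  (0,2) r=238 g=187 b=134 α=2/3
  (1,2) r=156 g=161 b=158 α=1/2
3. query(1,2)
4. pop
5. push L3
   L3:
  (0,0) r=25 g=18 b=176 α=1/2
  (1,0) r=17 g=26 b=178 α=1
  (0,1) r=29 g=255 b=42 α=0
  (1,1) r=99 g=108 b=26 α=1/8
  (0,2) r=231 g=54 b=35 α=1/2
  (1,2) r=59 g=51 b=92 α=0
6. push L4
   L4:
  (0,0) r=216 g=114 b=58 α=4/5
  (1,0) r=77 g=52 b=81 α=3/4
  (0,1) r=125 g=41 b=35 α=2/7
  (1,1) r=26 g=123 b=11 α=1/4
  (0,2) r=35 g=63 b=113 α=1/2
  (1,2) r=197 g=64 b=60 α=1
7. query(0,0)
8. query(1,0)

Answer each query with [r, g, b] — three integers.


(1,2) stack=L1,L2; from [0,0,0]:
after L1 α=5/7: [835/7, 1185/7, 205/7]
after L2 α=1/2: [1927/14, 1156/7, 1311/14]
= [138, 165, 94]

(0,0) stack=L1,L3,L4; from [0,0,0]:
L1 α=1/2: [72, 49/2, 45/2]
L3 α=1/2: [97/2, 85/4, 397/4]
L4 α=4/5: [365/2, 1909/20, 265/4]
= [182, 95, 66]

at x=1,y=0 over L1,L3,L4:
after L1 α=2/3: [4/3, 226/3, 482/3]
after L3 α=1: [17, 26, 178]
after L4 α=3/4: [62, 91/2, 421/4]
rounded: [62, 46, 105]


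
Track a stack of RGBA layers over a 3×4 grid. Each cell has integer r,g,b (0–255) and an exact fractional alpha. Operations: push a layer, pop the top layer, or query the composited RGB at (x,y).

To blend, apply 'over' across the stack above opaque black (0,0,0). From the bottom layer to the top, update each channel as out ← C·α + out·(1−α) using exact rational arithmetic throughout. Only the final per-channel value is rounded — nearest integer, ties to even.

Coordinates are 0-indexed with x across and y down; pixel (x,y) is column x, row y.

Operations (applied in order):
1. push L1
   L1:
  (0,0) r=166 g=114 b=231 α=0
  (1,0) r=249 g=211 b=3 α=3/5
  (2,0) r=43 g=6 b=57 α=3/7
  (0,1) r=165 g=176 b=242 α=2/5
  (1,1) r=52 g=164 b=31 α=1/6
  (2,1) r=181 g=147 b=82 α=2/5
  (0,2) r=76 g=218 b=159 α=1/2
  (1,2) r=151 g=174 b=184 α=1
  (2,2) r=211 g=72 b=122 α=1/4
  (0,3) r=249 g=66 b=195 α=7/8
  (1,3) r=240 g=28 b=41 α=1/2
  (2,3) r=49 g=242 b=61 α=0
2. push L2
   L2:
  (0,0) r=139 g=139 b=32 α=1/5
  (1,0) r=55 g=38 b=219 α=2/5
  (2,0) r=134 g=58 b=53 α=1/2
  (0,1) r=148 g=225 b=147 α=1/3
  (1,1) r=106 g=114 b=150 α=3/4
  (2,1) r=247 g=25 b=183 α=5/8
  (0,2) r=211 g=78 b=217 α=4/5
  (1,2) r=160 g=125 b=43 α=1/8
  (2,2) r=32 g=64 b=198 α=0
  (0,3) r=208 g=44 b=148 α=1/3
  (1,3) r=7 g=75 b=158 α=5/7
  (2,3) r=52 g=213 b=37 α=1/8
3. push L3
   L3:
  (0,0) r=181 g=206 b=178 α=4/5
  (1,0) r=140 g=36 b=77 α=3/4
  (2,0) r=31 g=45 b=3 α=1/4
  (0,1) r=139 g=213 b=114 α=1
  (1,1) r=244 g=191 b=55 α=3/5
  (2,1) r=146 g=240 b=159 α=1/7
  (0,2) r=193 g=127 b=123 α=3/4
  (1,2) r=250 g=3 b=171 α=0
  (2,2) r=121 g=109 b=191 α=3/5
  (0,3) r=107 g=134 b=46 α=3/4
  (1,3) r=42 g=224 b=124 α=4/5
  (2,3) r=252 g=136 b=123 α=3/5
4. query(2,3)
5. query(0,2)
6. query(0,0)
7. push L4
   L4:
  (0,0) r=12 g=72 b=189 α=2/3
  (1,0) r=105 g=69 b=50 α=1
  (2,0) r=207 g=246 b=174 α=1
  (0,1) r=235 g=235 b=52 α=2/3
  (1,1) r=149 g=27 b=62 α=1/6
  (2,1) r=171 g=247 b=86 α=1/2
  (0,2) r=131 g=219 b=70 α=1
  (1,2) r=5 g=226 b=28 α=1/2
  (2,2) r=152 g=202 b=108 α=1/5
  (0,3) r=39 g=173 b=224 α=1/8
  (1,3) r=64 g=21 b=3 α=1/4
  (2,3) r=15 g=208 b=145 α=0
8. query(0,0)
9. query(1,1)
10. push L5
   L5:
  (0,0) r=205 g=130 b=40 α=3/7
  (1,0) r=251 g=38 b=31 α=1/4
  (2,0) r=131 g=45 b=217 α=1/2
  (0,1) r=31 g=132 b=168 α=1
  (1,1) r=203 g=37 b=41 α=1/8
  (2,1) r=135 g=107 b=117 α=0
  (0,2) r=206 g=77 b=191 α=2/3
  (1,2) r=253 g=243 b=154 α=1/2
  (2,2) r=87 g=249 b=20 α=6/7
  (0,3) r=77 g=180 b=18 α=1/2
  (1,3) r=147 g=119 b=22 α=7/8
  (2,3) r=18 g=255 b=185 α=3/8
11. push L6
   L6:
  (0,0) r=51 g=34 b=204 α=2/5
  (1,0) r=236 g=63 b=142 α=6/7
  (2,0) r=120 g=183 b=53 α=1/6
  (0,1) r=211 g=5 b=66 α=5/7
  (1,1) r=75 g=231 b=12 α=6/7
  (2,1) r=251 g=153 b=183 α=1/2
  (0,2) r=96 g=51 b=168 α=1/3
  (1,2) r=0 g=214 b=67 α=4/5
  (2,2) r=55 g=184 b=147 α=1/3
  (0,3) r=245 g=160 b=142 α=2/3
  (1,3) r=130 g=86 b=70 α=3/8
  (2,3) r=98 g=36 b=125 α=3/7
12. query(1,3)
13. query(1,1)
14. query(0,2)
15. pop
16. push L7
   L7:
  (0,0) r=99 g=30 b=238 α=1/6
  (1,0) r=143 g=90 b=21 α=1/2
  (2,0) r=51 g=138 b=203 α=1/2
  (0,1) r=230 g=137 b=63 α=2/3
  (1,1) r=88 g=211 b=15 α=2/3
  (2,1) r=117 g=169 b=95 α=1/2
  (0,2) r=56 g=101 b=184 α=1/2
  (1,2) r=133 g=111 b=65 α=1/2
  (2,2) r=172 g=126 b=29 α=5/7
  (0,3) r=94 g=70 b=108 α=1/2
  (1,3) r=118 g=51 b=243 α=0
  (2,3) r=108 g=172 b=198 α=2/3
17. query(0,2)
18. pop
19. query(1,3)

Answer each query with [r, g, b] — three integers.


query (2,3) [L1,L2,L3] — begin 0,0,0
+L1 (α=0) → [0, 0, 0]
+L2 (α=1/8) → [13/2, 213/8, 37/8]
+L3 (α=3/5) → [769/5, 369/4, 1513/20]
→ [154, 92, 76]

at x=0,y=2 over L1,L2,L3:
L1 α=1/2: [38, 109, 159/2]
L2 α=4/5: [882/5, 421/5, 379/2]
L3 α=3/4: [3777/20, 1163/10, 1117/8]
rounded: [189, 116, 140]

query (0,0) [L1,L2,L3] — begin 0,0,0
+L1 (α=0) → [0, 0, 0]
+L2 (α=1/5) → [139/5, 139/5, 32/5]
+L3 (α=4/5) → [3759/25, 4259/25, 3592/25]
= [150, 170, 144]

query (0,0) [L1,L2,L3,L4] — begin 0,0,0
+L1 (α=0) → [0, 0, 0]
+L2 (α=1/5) → [139/5, 139/5, 32/5]
+L3 (α=4/5) → [3759/25, 4259/25, 3592/25]
+L4 (α=2/3) → [1453/25, 7859/75, 13042/75]
= [58, 105, 174]

query (1,1) [L1,L2,L3,L4] — begin 0,0,0
+L1 (α=1/6) → [26/3, 82/3, 31/6]
+L2 (α=3/4) → [245/3, 277/3, 2731/24]
+L3 (α=3/5) → [2686/15, 2273/15, 4711/60]
+L4 (α=1/6) → [3133/18, 1177/9, 5455/72]
→ [174, 131, 76]

(1,3) stack=L1,L2,L3,L4,L5,L6; from [0,0,0]:
L1 α=1/2: [120, 14, 41/2]
L2 α=5/7: [275/7, 403/7, 831/7]
L3 α=4/5: [1451/35, 1335/7, 4303/35]
L4 α=1/4: [6593/140, 1038/7, 6507/70]
L5 α=7/8: [150653/1120, 6869/56, 17287/560]
L6 α=3/8: [238013/1792, 48793/448, 40807/896]
→ [133, 109, 46]

(1,1) stack=L1,L2,L3,L4,L5,L6; from [0,0,0]:
after L1 α=1/6: [26/3, 82/3, 31/6]
after L2 α=3/4: [245/3, 277/3, 2731/24]
after L3 α=3/5: [2686/15, 2273/15, 4711/60]
after L4 α=1/6: [3133/18, 1177/9, 5455/72]
after L5 α=1/8: [25585/144, 2143/18, 41137/576]
after L6 α=6/7: [90385/1008, 27091/126, 82609/4032]
rounded: [90, 215, 20]

query (0,2) [L1,L2,L3,L4,L5,L6] — begin 0,0,0
after L1 α=1/2: [38, 109, 159/2]
after L2 α=4/5: [882/5, 421/5, 379/2]
after L3 α=3/4: [3777/20, 1163/10, 1117/8]
after L4 α=1: [131, 219, 70]
after L5 α=2/3: [181, 373/3, 452/3]
after L6 α=1/3: [458/3, 899/9, 1408/9]
→ [153, 100, 156]

(0,2) stack=L1,L2,L3,L4,L5,L7; from [0,0,0]:
+L1 (α=1/2) → [38, 109, 159/2]
+L2 (α=4/5) → [882/5, 421/5, 379/2]
+L3 (α=3/4) → [3777/20, 1163/10, 1117/8]
+L4 (α=1) → [131, 219, 70]
+L5 (α=2/3) → [181, 373/3, 452/3]
+L7 (α=1/2) → [237/2, 338/3, 502/3]
rounded: [118, 113, 167]

at x=1,y=3 over L1,L2,L3,L4,L5:
+L1 (α=1/2) → [120, 14, 41/2]
+L2 (α=5/7) → [275/7, 403/7, 831/7]
+L3 (α=4/5) → [1451/35, 1335/7, 4303/35]
+L4 (α=1/4) → [6593/140, 1038/7, 6507/70]
+L5 (α=7/8) → [150653/1120, 6869/56, 17287/560]
→ [135, 123, 31]


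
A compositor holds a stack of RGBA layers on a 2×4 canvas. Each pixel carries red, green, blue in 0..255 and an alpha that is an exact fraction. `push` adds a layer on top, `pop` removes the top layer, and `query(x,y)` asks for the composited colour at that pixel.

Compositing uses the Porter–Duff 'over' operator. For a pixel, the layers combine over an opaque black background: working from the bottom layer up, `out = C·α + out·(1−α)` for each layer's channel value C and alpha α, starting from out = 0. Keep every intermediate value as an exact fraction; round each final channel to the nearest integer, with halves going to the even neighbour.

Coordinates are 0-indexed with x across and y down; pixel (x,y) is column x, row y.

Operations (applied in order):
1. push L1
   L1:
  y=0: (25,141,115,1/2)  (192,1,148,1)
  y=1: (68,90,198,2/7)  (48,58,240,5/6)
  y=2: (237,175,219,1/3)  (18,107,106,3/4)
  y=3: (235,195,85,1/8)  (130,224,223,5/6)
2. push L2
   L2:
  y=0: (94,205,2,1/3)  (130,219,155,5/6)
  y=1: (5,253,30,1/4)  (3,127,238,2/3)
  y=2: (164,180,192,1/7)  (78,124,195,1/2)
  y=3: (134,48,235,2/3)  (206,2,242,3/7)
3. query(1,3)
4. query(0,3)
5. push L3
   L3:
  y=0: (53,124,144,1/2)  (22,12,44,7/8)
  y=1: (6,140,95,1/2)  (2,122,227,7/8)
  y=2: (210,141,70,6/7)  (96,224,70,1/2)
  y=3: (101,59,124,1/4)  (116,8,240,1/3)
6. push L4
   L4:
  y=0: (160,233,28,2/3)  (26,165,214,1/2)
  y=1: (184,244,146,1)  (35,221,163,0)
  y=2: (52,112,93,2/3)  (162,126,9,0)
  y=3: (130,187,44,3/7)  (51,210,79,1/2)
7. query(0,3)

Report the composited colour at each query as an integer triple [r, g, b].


(1,3) stack=L1,L2; from [0,0,0]:
after L1 α=5/6: [325/3, 560/3, 1115/6]
after L2 α=3/7: [3154/21, 2258/21, 4408/21]
rounded: [150, 108, 210]

(0,3) stack=L1,L2; from [0,0,0]:
L1 α=1/8: [235/8, 195/8, 85/8]
L2 α=2/3: [793/8, 321/8, 3845/24]
→ [99, 40, 160]

(0,3) stack=L1,L2,L3,L4; from [0,0,0]:
after L1 α=1/8: [235/8, 195/8, 85/8]
after L2 α=2/3: [793/8, 321/8, 3845/24]
after L3 α=1/4: [3187/32, 1435/32, 4837/32]
after L4 α=3/7: [901/8, 5923/56, 5893/56]
= [113, 106, 105]


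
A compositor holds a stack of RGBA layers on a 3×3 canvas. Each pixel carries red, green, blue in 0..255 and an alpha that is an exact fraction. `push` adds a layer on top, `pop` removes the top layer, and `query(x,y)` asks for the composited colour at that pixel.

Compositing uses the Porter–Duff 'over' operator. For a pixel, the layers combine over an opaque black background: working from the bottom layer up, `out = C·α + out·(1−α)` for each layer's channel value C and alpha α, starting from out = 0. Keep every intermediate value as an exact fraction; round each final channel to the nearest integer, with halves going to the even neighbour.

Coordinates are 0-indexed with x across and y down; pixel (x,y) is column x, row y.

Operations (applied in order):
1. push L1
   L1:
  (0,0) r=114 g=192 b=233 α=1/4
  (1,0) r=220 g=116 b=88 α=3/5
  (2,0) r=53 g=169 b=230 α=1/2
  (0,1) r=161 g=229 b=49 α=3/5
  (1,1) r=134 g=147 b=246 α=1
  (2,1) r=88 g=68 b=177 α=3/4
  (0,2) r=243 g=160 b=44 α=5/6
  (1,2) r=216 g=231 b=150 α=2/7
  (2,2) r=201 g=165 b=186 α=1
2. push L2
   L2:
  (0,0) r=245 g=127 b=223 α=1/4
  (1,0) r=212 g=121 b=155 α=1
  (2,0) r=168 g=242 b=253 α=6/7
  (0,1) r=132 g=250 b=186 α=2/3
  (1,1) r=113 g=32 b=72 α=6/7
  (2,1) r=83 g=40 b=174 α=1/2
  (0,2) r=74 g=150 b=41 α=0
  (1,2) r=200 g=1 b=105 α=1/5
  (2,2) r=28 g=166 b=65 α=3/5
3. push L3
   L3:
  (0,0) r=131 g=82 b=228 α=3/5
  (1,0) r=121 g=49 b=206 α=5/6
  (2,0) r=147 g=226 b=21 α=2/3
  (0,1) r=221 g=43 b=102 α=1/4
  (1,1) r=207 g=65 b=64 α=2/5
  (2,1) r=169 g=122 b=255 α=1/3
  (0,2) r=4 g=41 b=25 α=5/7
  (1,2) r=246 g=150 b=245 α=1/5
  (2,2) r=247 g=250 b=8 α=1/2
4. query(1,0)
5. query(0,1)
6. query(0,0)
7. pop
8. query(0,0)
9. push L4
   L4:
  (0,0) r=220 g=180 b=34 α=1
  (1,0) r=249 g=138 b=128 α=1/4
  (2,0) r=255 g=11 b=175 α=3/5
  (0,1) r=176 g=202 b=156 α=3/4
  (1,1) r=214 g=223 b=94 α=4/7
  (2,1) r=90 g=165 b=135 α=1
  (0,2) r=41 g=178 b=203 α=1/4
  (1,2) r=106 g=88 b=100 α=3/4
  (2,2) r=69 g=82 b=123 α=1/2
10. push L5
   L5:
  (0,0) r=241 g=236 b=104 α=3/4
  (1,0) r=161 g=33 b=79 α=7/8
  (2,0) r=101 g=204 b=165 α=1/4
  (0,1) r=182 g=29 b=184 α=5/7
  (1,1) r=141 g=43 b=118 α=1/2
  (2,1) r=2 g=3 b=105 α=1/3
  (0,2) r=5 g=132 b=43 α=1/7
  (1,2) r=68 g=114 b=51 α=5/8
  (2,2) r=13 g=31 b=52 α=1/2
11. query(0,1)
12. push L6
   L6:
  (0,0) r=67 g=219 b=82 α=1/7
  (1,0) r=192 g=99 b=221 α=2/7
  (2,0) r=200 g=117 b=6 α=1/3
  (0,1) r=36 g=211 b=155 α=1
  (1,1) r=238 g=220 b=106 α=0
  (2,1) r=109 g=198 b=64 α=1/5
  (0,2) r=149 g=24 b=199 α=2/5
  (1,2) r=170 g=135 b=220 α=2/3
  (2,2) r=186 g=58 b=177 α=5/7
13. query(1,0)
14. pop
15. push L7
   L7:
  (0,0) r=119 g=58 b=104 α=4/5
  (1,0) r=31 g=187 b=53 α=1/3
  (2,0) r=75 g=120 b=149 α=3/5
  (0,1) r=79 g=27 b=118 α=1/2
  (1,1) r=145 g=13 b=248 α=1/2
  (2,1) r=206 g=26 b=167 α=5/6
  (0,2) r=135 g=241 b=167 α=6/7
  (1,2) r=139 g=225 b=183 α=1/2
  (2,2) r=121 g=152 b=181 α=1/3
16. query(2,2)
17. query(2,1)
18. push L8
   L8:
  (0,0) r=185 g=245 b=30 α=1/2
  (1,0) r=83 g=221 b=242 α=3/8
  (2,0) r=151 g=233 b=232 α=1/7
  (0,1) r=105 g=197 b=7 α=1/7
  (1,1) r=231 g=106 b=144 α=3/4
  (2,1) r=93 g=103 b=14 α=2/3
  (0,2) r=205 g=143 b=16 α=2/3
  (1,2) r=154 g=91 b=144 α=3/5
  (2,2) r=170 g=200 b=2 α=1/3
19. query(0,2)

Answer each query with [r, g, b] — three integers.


(1,0) stack=L1,L2,L3; from [0,0,0]:
L1 α=3/5: [132, 348/5, 264/5]
L2 α=1: [212, 121, 155]
L3 α=5/6: [817/6, 61, 395/2]
= [136, 61, 198]

at x=0,y=1 over L1,L2,L3:
after L1 α=3/5: [483/5, 687/5, 147/5]
after L2 α=2/3: [601/5, 3187/15, 669/5]
after L3 α=1/4: [727/5, 1701/10, 2517/20]
rounded: [145, 170, 126]

(0,0) stack=L1,L2,L3; from [0,0,0]:
+L1 (α=1/4) → [57/2, 48, 233/4]
+L2 (α=1/4) → [661/8, 271/4, 1591/16]
+L3 (α=3/5) → [2233/20, 763/10, 7063/40]
= [112, 76, 177]

(0,0) stack=L1,L2; from [0,0,0]:
after L1 α=1/4: [57/2, 48, 233/4]
after L2 α=1/4: [661/8, 271/4, 1591/16]
rounded: [83, 68, 99]

query (0,1) [L1,L2,L4,L5] — begin 0,0,0
L1 α=3/5: [483/5, 687/5, 147/5]
L2 α=2/3: [601/5, 3187/15, 669/5]
L4 α=3/4: [3241/20, 12277/60, 3009/20]
L5 α=5/7: [1763/10, 16627/210, 12209/70]
→ [176, 79, 174]

query (1,0) [L1,L2,L4,L5,L6] — begin 0,0,0
L1 α=3/5: [132, 348/5, 264/5]
L2 α=1: [212, 121, 155]
L4 α=1/4: [885/4, 501/4, 593/4]
L5 α=7/8: [5393/32, 1425/32, 2805/32]
L6 α=2/7: [39253/224, 1923/32, 28169/224]
= [175, 60, 126]

(2,2) stack=L1,L2,L4,L5,L7; from [0,0,0]:
+L1 (α=1) → [201, 165, 186]
+L2 (α=3/5) → [486/5, 828/5, 567/5]
+L4 (α=1/2) → [831/10, 619/5, 591/5]
+L5 (α=1/2) → [961/20, 387/5, 851/10]
+L7 (α=1/3) → [2171/30, 1534/15, 1756/15]
rounded: [72, 102, 117]

at x=2,y=1 over L1,L2,L4,L5,L7:
after L1 α=3/4: [66, 51, 531/4]
after L2 α=1/2: [149/2, 91/2, 1227/8]
after L4 α=1: [90, 165, 135]
after L5 α=1/3: [182/3, 111, 125]
after L7 α=5/6: [1636/9, 241/6, 160]
= [182, 40, 160]

(0,2) stack=L1,L2,L4,L5,L7,L8; from [0,0,0]:
+L1 (α=5/6) → [405/2, 400/3, 110/3]
+L2 (α=0) → [405/2, 400/3, 110/3]
+L4 (α=1/4) → [1297/8, 289/2, 313/4]
+L5 (α=1/7) → [3911/28, 999/7, 1025/14]
+L7 (α=6/7) → [26591/196, 11121/49, 15053/98]
+L8 (α=2/3) → [106951/588, 25135/147, 6063/98]
= [182, 171, 62]


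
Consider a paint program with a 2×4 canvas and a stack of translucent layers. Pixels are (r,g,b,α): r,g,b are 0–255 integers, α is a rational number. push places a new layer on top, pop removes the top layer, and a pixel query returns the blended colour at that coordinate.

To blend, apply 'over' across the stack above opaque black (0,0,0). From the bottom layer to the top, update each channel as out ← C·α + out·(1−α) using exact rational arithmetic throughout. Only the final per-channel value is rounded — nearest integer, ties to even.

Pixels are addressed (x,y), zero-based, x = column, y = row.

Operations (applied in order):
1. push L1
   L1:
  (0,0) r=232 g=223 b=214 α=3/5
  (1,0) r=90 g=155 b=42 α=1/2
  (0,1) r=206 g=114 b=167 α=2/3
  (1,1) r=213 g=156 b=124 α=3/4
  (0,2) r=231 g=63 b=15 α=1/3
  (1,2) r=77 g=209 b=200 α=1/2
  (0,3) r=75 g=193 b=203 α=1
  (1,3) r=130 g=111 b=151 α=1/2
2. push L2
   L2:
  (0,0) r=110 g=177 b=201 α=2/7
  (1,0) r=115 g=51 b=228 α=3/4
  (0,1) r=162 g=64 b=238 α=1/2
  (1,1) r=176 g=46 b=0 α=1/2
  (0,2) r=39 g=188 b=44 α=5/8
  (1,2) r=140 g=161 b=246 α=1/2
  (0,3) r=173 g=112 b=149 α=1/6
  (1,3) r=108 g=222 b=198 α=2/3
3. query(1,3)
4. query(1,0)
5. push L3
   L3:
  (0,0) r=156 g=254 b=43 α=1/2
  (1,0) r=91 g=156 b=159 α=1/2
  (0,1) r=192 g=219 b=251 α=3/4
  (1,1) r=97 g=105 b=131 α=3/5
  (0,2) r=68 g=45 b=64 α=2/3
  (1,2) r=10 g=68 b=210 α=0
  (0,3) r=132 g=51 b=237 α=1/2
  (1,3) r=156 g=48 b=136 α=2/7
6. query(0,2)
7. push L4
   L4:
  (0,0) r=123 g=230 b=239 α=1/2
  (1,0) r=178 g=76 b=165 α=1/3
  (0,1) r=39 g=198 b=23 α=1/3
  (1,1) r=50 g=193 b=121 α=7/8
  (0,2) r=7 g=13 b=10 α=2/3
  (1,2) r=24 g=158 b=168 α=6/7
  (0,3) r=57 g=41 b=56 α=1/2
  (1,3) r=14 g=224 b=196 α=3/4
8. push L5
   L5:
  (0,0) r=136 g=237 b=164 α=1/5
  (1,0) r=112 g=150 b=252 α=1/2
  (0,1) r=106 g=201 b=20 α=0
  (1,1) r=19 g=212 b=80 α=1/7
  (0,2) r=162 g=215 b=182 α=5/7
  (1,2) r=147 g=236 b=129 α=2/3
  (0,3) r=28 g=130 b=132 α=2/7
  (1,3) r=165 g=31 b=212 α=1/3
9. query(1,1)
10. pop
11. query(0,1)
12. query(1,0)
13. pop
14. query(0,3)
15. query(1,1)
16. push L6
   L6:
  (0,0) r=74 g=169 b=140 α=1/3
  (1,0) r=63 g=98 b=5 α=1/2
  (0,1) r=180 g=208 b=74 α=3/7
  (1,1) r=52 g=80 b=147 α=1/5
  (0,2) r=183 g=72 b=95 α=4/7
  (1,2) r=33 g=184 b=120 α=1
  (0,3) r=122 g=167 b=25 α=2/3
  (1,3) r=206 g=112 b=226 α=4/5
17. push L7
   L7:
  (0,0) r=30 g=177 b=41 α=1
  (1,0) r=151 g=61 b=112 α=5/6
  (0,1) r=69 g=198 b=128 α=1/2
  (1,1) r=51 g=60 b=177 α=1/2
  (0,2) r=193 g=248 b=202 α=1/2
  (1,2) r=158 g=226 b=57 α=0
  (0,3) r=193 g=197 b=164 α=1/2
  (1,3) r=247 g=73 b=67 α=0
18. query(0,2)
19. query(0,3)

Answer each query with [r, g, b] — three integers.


(1,3) stack=L1,L2; from [0,0,0]:
after L1 α=1/2: [65, 111/2, 151/2]
after L2 α=2/3: [281/3, 333/2, 943/6]
= [94, 166, 157]

at x=1,y=0 over L1,L2:
after L1 α=1/2: [45, 155/2, 21]
after L2 α=3/4: [195/2, 461/8, 705/4]
rounded: [98, 58, 176]

at x=0,y=2 over L1,L2,L3:
after L1 α=1/3: [77, 21, 5]
after L2 α=5/8: [213/4, 1003/8, 235/8]
after L3 α=2/3: [757/12, 1723/24, 1259/24]
= [63, 72, 52]

(1,1) stack=L1,L2,L3,L4,L5; from [0,0,0]:
L1 α=3/4: [639/4, 117, 93]
L2 α=1/2: [1343/8, 163/2, 93/2]
L3 α=3/5: [2507/20, 478/5, 486/5]
L4 α=7/8: [9507/160, 7233/40, 4721/40]
L5 α=1/7: [30041/560, 25939/140, 15763/140]
→ [54, 185, 113]

query (0,1) [L1,L2,L3,L4] — begin 0,0,0
after L1 α=2/3: [412/3, 76, 334/3]
after L2 α=1/2: [449/3, 70, 524/3]
after L3 α=3/4: [2177/12, 727/4, 2783/12]
after L4 α=1/3: [2411/18, 1123/6, 2921/18]
→ [134, 187, 162]

query (1,0) [L1,L2,L3,L4] — begin 0,0,0
L1 α=1/2: [45, 155/2, 21]
L2 α=3/4: [195/2, 461/8, 705/4]
L3 α=1/2: [377/4, 1709/16, 1341/8]
L4 α=1/3: [733/6, 2317/24, 667/4]
rounded: [122, 97, 167]

(0,3) stack=L1,L2,L3; from [0,0,0]:
after L1 α=1: [75, 193, 203]
after L2 α=1/6: [274/3, 359/2, 194]
after L3 α=1/2: [335/3, 461/4, 431/2]
= [112, 115, 216]

query (1,1) [L1,L2,L3] — begin 0,0,0
after L1 α=3/4: [639/4, 117, 93]
after L2 α=1/2: [1343/8, 163/2, 93/2]
after L3 α=3/5: [2507/20, 478/5, 486/5]
rounded: [125, 96, 97]

query (0,2) [L1,L2,L3,L6,L7] — begin 0,0,0
+L1 (α=1/3) → [77, 21, 5]
+L2 (α=5/8) → [213/4, 1003/8, 235/8]
+L3 (α=2/3) → [757/12, 1723/24, 1259/24]
+L6 (α=4/7) → [3685/28, 4027/56, 4299/56]
+L7 (α=1/2) → [9089/56, 17915/112, 15611/112]
= [162, 160, 139]

(0,3) stack=L1,L2,L3,L6,L7; from [0,0,0]:
after L1 α=1: [75, 193, 203]
after L2 α=1/6: [274/3, 359/2, 194]
after L3 α=1/2: [335/3, 461/4, 431/2]
after L6 α=2/3: [1067/9, 599/4, 177/2]
after L7 α=1/2: [1402/9, 1387/8, 505/4]
→ [156, 173, 126]


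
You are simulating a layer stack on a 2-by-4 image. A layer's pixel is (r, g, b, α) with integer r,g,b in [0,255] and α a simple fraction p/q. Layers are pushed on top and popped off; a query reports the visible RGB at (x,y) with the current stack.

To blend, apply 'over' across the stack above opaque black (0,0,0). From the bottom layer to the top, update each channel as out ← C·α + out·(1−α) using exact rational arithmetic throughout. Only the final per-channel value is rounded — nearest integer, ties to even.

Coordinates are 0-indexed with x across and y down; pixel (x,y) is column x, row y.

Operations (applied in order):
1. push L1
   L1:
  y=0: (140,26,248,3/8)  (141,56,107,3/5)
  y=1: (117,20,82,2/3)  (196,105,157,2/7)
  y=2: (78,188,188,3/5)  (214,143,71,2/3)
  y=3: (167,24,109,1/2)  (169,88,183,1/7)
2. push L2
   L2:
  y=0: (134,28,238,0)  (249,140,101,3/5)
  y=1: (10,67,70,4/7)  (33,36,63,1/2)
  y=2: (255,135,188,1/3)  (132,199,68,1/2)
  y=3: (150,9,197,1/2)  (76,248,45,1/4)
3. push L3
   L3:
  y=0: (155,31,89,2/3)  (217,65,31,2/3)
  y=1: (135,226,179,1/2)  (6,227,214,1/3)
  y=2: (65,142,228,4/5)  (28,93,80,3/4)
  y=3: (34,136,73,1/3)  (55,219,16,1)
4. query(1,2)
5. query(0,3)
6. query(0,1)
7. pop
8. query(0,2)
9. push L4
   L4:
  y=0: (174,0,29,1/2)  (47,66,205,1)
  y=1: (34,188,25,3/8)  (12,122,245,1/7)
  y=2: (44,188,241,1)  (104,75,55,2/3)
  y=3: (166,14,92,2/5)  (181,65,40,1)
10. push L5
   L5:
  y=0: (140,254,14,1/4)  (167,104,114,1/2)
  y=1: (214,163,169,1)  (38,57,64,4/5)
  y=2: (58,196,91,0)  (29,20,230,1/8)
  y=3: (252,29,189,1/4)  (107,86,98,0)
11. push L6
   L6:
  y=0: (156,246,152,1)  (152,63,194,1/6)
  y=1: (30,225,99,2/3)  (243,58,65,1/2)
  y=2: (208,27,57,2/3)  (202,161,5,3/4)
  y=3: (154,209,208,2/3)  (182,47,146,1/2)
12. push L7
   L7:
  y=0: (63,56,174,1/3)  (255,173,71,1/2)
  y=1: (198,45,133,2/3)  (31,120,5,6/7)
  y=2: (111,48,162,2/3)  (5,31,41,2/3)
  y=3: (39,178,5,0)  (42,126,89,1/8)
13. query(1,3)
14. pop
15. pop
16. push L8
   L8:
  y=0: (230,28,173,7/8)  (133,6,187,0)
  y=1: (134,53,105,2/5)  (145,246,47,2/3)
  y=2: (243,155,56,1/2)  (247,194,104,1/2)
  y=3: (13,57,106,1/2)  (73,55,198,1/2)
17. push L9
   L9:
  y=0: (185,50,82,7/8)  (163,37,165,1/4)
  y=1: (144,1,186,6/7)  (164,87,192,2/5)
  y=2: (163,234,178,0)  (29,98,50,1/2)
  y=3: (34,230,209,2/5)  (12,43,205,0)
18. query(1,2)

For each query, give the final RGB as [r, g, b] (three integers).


at x=1,y=2 over L1,L2,L3:
+L1 (α=2/3) → [428/3, 286/3, 142/3]
+L2 (α=1/2) → [412/3, 883/6, 173/3]
+L3 (α=3/4) → [166/3, 2557/24, 893/12]
= [55, 107, 74]

at x=0,y=3 over L1,L2,L3:
+L1 (α=1/2) → [167/2, 12, 109/2]
+L2 (α=1/2) → [467/4, 21/2, 503/4]
+L3 (α=1/3) → [535/6, 157/3, 649/6]
rounded: [89, 52, 108]

at x=0,y=1 over L1,L2,L3:
L1 α=2/3: [78, 40/3, 164/3]
L2 α=4/7: [274/7, 44, 444/7]
L3 α=1/2: [1219/14, 135, 1697/14]
rounded: [87, 135, 121]

at x=0,y=2 over L1,L2:
+L1 (α=3/5) → [234/5, 564/5, 564/5]
+L2 (α=1/3) → [581/5, 601/5, 2068/15]
rounded: [116, 120, 138]

(1,3) stack=L1,L2,L4,L5,L6,L7; from [0,0,0]:
L1 α=1/7: [169/7, 88/7, 183/7]
L2 α=1/4: [1039/28, 500/7, 216/7]
L4 α=1: [181, 65, 40]
L5 α=0: [181, 65, 40]
L6 α=1/2: [363/2, 56, 93]
L7 α=1/8: [2625/16, 259/4, 185/2]
= [164, 65, 92]

query (1,2) [L1,L2,L4,L5,L8,L9] — begin 0,0,0
after L1 α=2/3: [428/3, 286/3, 142/3]
after L2 α=1/2: [412/3, 883/6, 173/3]
after L4 α=2/3: [1036/9, 1783/18, 503/9]
after L5 α=1/8: [7513/72, 12841/144, 5591/72]
after L8 α=1/2: [25297/144, 40777/288, 13079/144]
after L9 α=1/2: [29473/288, 69001/576, 20279/288]
rounded: [102, 120, 70]


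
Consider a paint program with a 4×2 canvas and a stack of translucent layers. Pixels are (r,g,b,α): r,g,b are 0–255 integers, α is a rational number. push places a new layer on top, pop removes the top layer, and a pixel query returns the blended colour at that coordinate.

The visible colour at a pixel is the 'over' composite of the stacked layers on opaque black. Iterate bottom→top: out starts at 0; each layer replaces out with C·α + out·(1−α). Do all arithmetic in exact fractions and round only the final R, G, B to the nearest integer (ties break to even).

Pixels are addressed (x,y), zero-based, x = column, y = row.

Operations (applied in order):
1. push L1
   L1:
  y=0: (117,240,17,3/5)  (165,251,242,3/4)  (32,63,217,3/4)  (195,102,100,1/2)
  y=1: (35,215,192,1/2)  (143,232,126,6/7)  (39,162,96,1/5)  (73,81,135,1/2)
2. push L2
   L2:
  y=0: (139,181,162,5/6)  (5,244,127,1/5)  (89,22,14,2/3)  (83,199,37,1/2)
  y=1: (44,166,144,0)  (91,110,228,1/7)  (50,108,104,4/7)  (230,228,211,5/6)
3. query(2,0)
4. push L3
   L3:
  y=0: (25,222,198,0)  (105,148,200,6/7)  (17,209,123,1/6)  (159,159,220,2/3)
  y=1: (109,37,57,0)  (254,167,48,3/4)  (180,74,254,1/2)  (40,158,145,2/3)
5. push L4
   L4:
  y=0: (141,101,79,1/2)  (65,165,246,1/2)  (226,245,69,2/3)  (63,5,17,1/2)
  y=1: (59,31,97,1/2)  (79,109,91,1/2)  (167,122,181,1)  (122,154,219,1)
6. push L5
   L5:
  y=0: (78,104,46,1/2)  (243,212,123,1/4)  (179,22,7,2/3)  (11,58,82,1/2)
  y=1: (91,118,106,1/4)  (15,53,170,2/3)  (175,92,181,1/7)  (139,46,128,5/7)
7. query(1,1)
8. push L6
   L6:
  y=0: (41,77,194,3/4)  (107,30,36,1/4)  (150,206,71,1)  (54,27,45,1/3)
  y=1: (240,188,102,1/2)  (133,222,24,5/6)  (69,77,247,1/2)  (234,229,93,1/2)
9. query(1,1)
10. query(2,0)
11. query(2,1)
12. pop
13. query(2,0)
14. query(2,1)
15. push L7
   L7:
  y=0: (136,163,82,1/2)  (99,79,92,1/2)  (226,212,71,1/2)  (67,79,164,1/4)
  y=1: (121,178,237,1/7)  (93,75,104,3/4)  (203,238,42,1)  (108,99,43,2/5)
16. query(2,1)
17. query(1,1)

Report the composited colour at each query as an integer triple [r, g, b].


at x=2,y=0 over L1,L2:
+L1 (α=3/4) → [24, 189/4, 651/4]
+L2 (α=2/3) → [202/3, 365/12, 763/12]
= [67, 30, 64]

query (1,1) [L1,L2,L3,L4,L5] — begin 0,0,0
after L1 α=6/7: [858/7, 1392/7, 108]
after L2 α=1/7: [5785/49, 9122/49, 876/7]
after L3 α=3/4: [43123/196, 33671/196, 471/7]
after L4 α=1/2: [58607/392, 55035/392, 554/7]
after L5 α=2/3: [70367/1176, 96587/1176, 978/7]
→ [60, 82, 140]

query (1,1) [L1,L2,L3,L4,L5,L6] — begin 0,0,0
after L1 α=6/7: [858/7, 1392/7, 108]
after L2 α=1/7: [5785/49, 9122/49, 876/7]
after L3 α=3/4: [43123/196, 33671/196, 471/7]
after L4 α=1/2: [58607/392, 55035/392, 554/7]
after L5 α=2/3: [70367/1176, 96587/1176, 978/7]
after L6 α=5/6: [852407/7056, 1401947/7056, 303/7]
rounded: [121, 199, 43]

at x=2,y=0 over L1,L2,L3,L4,L5,L6:
+L1 (α=3/4) → [24, 189/4, 651/4]
+L2 (α=2/3) → [202/3, 365/12, 763/12]
+L3 (α=1/6) → [1061/18, 4333/72, 5291/72]
+L4 (α=2/3) → [9197/54, 39613/216, 15227/216]
+L5 (α=2/3) → [28529/162, 49117/648, 18251/648]
+L6 (α=1) → [150, 206, 71]
→ [150, 206, 71]

at x=2,y=1 over L1,L2,L3,L4,L5,L6:
after L1 α=1/5: [39/5, 162/5, 96/5]
after L2 α=4/7: [1117/35, 378/5, 2368/35]
after L3 α=1/2: [7417/70, 374/5, 5629/35]
after L4 α=1: [167, 122, 181]
after L5 α=1/7: [1177/7, 824/7, 181]
after L6 α=1/2: [830/7, 1363/14, 214]
= [119, 97, 214]

query (2,0) [L1,L2,L3,L4,L5] — begin 0,0,0
L1 α=3/4: [24, 189/4, 651/4]
L2 α=2/3: [202/3, 365/12, 763/12]
L3 α=1/6: [1061/18, 4333/72, 5291/72]
L4 α=2/3: [9197/54, 39613/216, 15227/216]
L5 α=2/3: [28529/162, 49117/648, 18251/648]
= [176, 76, 28]

query (2,1) [L1,L2,L3,L4,L5] — begin 0,0,0
L1 α=1/5: [39/5, 162/5, 96/5]
L2 α=4/7: [1117/35, 378/5, 2368/35]
L3 α=1/2: [7417/70, 374/5, 5629/35]
L4 α=1: [167, 122, 181]
L5 α=1/7: [1177/7, 824/7, 181]
= [168, 118, 181]

at x=2,y=1 over L1,L2,L3,L4,L5,L7:
after L1 α=1/5: [39/5, 162/5, 96/5]
after L2 α=4/7: [1117/35, 378/5, 2368/35]
after L3 α=1/2: [7417/70, 374/5, 5629/35]
after L4 α=1: [167, 122, 181]
after L5 α=1/7: [1177/7, 824/7, 181]
after L7 α=1: [203, 238, 42]
rounded: [203, 238, 42]

at x=1,y=1 over L1,L2,L3,L4,L5,L7:
+L1 (α=6/7) → [858/7, 1392/7, 108]
+L2 (α=1/7) → [5785/49, 9122/49, 876/7]
+L3 (α=3/4) → [43123/196, 33671/196, 471/7]
+L4 (α=1/2) → [58607/392, 55035/392, 554/7]
+L5 (α=2/3) → [70367/1176, 96587/1176, 978/7]
+L7 (α=3/4) → [398471/4704, 361187/4704, 1581/14]
→ [85, 77, 113]


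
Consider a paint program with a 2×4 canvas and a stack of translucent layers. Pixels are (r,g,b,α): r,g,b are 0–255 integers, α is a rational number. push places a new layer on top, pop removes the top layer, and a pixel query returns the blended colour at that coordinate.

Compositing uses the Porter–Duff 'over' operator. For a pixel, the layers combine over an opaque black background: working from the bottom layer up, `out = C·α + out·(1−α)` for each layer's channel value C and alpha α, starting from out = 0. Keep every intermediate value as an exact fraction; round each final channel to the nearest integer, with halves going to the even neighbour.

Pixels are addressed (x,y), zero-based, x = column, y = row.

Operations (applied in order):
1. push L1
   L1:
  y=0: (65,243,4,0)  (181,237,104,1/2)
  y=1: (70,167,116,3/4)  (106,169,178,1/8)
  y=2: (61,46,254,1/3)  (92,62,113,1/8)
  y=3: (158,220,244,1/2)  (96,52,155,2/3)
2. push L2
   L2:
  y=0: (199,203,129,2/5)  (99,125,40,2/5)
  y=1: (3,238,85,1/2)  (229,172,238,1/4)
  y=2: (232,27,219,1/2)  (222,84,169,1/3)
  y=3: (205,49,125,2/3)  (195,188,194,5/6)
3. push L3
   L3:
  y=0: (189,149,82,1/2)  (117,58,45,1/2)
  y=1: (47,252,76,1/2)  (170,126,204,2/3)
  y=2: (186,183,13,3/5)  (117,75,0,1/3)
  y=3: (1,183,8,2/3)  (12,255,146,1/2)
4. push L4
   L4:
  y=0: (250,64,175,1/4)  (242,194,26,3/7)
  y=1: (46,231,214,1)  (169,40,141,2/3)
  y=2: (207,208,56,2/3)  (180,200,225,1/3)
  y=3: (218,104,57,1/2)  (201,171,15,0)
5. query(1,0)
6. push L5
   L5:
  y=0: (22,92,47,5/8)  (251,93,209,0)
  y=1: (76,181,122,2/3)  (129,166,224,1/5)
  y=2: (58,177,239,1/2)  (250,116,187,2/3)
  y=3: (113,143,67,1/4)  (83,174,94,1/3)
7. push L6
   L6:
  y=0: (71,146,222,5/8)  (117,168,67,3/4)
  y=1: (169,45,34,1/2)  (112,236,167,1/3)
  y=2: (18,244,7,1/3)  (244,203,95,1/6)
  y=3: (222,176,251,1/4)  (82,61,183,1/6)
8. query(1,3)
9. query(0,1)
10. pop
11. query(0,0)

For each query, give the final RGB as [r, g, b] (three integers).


(1,0) stack=L1,L2,L3,L4; from [0,0,0]:
L1 α=1/2: [181/2, 237/2, 52]
L2 α=2/5: [939/10, 1211/10, 236/5]
L3 α=1/2: [2109/20, 1791/20, 461/10]
L4 α=3/7: [5739/35, 4701/35, 1312/35]
rounded: [164, 134, 37]

at x=1,y=3 over L1,L2,L3,L4,L5,L6:
L1 α=2/3: [64, 104/3, 310/3]
L2 α=5/6: [1039/6, 1462/9, 1610/9]
L3 α=1/2: [1111/12, 3757/18, 1462/9]
L4 α=0: [1111/12, 3757/18, 1462/9]
L5 α=1/3: [1609/18, 5323/27, 3770/27]
L6 α=1/6: [9521/108, 14131/81, 23791/162]
rounded: [88, 174, 147]

(0,1) stack=L1,L2,L3,L4,L5,L6; from [0,0,0]:
L1 α=3/4: [105/2, 501/4, 87]
L2 α=1/2: [111/4, 1453/8, 86]
L3 α=1/2: [299/8, 3469/16, 81]
L4 α=1: [46, 231, 214]
L5 α=2/3: [66, 593/3, 458/3]
L6 α=1/2: [235/2, 364/3, 280/3]
→ [118, 121, 93]

(0,0) stack=L1,L2,L3,L4,L5; from [0,0,0]:
L1 α=0: [0, 0, 0]
L2 α=2/5: [398/5, 406/5, 258/5]
L3 α=1/2: [1343/10, 1151/10, 334/5]
L4 α=1/4: [6529/40, 4093/40, 1877/20]
L5 α=5/8: [23987/320, 30679/320, 10331/160]
rounded: [75, 96, 65]


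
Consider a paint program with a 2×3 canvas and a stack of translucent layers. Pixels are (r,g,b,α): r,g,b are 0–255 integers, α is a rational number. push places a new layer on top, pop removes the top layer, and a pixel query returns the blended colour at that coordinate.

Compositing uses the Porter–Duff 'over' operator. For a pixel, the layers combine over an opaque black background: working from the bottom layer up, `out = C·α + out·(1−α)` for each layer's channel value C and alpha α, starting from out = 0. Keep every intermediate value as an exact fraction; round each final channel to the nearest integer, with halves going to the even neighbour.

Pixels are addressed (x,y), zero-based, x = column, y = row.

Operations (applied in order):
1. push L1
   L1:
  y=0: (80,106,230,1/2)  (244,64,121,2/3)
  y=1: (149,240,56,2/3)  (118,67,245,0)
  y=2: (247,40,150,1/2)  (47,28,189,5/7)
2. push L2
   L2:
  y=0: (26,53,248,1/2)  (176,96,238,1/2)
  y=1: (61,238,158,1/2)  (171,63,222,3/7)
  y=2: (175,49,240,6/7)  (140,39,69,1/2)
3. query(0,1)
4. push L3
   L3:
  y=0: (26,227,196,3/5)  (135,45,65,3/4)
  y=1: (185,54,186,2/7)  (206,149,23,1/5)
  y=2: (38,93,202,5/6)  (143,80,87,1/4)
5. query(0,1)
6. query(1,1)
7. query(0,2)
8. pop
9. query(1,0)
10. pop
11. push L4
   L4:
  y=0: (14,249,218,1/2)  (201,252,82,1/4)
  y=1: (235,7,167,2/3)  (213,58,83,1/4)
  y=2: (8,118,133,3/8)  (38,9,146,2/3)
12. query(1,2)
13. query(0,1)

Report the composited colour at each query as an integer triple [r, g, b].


query (0,1) [L1,L2] — begin 0,0,0
L1 α=2/3: [298/3, 160, 112/3]
L2 α=1/2: [481/6, 199, 293/3]
= [80, 199, 98]

at x=0,y=1 over L1,L2,L3:
L1 α=2/3: [298/3, 160, 112/3]
L2 α=1/2: [481/6, 199, 293/3]
L3 α=2/7: [4625/42, 1103/7, 2581/21]
= [110, 158, 123]

query (1,1) [L1,L2,L3] — begin 0,0,0
L1 α=0: [0, 0, 0]
L2 α=3/7: [513/7, 27, 666/7]
L3 α=1/5: [3494/35, 257/5, 565/7]
rounded: [100, 51, 81]

(0,2) stack=L1,L2,L3; from [0,0,0]:
L1 α=1/2: [247/2, 20, 75]
L2 α=6/7: [2347/14, 314/7, 1515/7]
L3 α=5/6: [1669/28, 3569/42, 8585/42]
→ [60, 85, 204]

at x=1,y=0 over L1,L2:
+L1 (α=2/3) → [488/3, 128/3, 242/3]
+L2 (α=1/2) → [508/3, 208/3, 478/3]
→ [169, 69, 159]

query (1,2) [L1,L4] — begin 0,0,0
+L1 (α=5/7) → [235/7, 20, 135]
+L4 (α=2/3) → [767/21, 38/3, 427/3]
rounded: [37, 13, 142]

(0,1) stack=L1,L4; from [0,0,0]:
after L1 α=2/3: [298/3, 160, 112/3]
after L4 α=2/3: [1708/9, 58, 1114/9]
rounded: [190, 58, 124]


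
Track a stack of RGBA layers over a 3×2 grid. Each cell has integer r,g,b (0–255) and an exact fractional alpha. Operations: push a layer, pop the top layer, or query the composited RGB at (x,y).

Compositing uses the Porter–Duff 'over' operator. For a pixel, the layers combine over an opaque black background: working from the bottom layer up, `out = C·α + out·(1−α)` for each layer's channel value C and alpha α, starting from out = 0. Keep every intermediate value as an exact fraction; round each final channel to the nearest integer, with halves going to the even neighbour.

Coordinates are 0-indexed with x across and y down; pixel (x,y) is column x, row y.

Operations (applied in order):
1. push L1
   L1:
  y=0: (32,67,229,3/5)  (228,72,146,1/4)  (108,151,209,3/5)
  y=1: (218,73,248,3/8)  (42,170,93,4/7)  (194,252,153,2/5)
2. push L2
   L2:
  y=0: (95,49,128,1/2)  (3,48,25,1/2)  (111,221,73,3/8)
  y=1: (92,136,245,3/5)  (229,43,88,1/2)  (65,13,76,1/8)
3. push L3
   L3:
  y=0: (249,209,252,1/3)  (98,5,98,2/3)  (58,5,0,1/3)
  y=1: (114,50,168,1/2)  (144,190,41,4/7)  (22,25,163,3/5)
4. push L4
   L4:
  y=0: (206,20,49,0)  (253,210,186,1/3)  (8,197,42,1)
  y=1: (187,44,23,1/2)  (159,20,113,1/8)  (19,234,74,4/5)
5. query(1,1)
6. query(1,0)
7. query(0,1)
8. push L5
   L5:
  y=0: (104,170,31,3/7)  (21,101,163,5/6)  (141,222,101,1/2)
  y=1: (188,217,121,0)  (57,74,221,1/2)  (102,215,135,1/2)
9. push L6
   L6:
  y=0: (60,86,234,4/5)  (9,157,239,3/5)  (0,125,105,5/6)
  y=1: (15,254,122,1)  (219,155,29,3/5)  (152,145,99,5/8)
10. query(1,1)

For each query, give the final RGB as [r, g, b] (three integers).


query (1,1) [L1,L2,L3,L4] — begin 0,0,0
+L1 (α=4/7) → [24, 680/7, 372/7]
+L2 (α=1/2) → [253/2, 981/14, 494/7]
+L3 (α=4/7) → [273/2, 13583/98, 2630/49]
+L4 (α=1/8) → [2229/16, 13863/112, 3421/56]
→ [139, 124, 61]

at x=1,y=0 over L1,L2,L3,L4:
+L1 (α=1/4) → [57, 18, 73/2]
+L2 (α=1/2) → [30, 33, 123/4]
+L3 (α=2/3) → [226/3, 43/3, 907/12]
+L4 (α=1/3) → [1211/9, 716/9, 2023/18]
rounded: [135, 80, 112]

at x=0,y=1 over L1,L2,L3,L4:
after L1 α=3/8: [327/4, 219/8, 93]
after L2 α=3/5: [879/10, 1851/20, 921/5]
after L3 α=1/2: [2019/20, 2851/40, 1761/10]
after L4 α=1/2: [5759/40, 4611/80, 1991/20]
→ [144, 58, 100]

query (1,1) [L1,L2,L3,L4,L5,L6] — begin 0,0,0
L1 α=4/7: [24, 680/7, 372/7]
L2 α=1/2: [253/2, 981/14, 494/7]
L3 α=4/7: [273/2, 13583/98, 2630/49]
L4 α=1/8: [2229/16, 13863/112, 3421/56]
L5 α=1/2: [3141/32, 22151/224, 15797/112]
L6 α=3/5: [13653/80, 74231/560, 20669/280]
= [171, 133, 74]


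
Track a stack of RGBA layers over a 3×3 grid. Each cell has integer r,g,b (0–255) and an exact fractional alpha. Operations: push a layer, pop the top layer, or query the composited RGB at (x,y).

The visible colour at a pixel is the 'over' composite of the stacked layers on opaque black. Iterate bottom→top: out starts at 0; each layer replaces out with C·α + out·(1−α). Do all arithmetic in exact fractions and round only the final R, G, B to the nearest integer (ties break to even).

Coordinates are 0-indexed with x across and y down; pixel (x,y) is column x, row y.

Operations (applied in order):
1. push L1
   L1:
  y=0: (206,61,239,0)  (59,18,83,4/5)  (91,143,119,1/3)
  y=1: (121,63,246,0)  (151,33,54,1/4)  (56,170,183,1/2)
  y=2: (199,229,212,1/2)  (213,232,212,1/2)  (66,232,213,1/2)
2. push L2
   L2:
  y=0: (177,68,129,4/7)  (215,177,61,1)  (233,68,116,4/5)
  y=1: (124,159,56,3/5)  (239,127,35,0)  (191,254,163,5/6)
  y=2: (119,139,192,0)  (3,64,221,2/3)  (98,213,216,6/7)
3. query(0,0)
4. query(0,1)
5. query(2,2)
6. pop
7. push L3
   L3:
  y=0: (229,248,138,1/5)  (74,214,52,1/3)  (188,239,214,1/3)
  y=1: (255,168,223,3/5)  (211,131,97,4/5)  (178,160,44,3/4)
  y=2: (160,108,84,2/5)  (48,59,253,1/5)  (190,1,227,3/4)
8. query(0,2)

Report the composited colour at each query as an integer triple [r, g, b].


query (0,0) [L1,L2] — begin 0,0,0
after L1 α=0: [0, 0, 0]
after L2 α=4/7: [708/7, 272/7, 516/7]
rounded: [101, 39, 74]

(0,1) stack=L1,L2; from [0,0,0]:
L1 α=0: [0, 0, 0]
L2 α=3/5: [372/5, 477/5, 168/5]
= [74, 95, 34]

(2,2) stack=L1,L2; from [0,0,0]:
+L1 (α=1/2) → [33, 116, 213/2]
+L2 (α=6/7) → [621/7, 1394/7, 2805/14]
rounded: [89, 199, 200]

(0,2) stack=L1,L3; from [0,0,0]:
L1 α=1/2: [199/2, 229/2, 106]
L3 α=2/5: [1237/10, 1119/10, 486/5]
= [124, 112, 97]


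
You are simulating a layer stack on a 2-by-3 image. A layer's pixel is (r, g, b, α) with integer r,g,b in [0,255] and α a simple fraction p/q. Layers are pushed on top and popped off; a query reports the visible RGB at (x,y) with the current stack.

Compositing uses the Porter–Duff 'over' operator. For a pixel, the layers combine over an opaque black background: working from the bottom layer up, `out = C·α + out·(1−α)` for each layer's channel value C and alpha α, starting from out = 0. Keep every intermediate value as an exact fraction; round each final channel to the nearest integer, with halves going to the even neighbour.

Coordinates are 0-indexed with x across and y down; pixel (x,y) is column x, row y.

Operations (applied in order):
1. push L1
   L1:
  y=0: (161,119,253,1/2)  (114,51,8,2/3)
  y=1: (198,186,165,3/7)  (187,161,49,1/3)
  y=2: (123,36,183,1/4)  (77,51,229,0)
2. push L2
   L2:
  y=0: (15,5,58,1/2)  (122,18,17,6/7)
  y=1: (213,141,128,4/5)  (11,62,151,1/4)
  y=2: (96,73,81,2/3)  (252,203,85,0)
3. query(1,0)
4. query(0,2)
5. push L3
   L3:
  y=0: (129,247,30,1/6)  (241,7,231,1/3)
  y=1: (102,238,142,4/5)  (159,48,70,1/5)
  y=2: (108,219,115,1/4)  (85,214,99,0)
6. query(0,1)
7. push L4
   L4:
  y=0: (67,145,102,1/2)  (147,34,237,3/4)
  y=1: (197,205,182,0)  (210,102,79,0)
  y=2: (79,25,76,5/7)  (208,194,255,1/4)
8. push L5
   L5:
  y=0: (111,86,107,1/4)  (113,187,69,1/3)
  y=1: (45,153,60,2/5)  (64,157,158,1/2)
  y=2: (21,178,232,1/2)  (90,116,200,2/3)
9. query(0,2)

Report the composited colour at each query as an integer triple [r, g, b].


(1,0) stack=L1,L2; from [0,0,0]:
+L1 (α=2/3) → [76, 34, 16/3]
+L2 (α=6/7) → [808/7, 142/7, 46/3]
= [115, 20, 15]

at x=0,y=2 over L1,L2:
after L1 α=1/4: [123/4, 9, 183/4]
after L2 α=2/3: [297/4, 155/3, 277/4]
→ [74, 52, 69]

(0,1) stack=L1,L2,L3; from [0,0,0]:
after L1 α=3/7: [594/7, 558/7, 495/7]
after L2 α=4/5: [6558/35, 4506/35, 4079/35]
after L3 α=4/5: [20838/175, 37826/175, 23959/175]
rounded: [119, 216, 137]

query (0,2) [L1,L2,L3,L4,L5] — begin 0,0,0
+L1 (α=1/4) → [123/4, 9, 183/4]
+L2 (α=2/3) → [297/4, 155/3, 277/4]
+L3 (α=1/4) → [1323/16, 187/2, 1291/16]
+L4 (α=5/7) → [4483/56, 312/7, 4331/56]
+L5 (α=1/2) → [5659/112, 779/7, 17323/112]
= [51, 111, 155]


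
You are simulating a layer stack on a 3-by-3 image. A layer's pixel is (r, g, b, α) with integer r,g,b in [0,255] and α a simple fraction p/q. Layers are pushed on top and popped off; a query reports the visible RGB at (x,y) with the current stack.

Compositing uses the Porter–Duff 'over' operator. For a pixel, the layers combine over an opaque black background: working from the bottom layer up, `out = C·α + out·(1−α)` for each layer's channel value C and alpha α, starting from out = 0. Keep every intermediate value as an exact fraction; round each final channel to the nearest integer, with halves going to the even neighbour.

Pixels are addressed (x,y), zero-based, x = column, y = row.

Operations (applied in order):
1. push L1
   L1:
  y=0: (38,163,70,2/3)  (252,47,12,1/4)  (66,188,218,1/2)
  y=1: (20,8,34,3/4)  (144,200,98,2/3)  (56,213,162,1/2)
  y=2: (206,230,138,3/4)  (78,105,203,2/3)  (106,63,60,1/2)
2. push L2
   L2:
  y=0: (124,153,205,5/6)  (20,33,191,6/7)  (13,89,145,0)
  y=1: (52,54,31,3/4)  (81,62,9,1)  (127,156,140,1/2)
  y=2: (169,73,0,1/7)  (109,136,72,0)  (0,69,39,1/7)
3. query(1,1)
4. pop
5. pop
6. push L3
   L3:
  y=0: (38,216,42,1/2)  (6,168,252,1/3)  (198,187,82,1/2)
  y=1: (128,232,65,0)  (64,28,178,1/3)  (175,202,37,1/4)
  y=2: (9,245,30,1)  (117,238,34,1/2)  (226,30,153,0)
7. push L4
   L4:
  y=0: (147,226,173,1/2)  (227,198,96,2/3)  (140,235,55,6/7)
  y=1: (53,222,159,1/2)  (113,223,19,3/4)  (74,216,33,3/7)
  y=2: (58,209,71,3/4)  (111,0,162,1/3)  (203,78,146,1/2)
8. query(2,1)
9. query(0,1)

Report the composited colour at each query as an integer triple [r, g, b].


(1,1) stack=L1,L2; from [0,0,0]:
after L1 α=2/3: [96, 400/3, 196/3]
after L2 α=1: [81, 62, 9]
→ [81, 62, 9]

(2,1) stack=L3,L4; from [0,0,0]:
L3 α=1/4: [175/4, 101/2, 37/4]
L4 α=3/7: [397/7, 850/7, 136/7]
→ [57, 121, 19]

query (0,1) [L3,L4] — begin 0,0,0
after L3 α=0: [0, 0, 0]
after L4 α=1/2: [53/2, 111, 159/2]
rounded: [26, 111, 80]
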